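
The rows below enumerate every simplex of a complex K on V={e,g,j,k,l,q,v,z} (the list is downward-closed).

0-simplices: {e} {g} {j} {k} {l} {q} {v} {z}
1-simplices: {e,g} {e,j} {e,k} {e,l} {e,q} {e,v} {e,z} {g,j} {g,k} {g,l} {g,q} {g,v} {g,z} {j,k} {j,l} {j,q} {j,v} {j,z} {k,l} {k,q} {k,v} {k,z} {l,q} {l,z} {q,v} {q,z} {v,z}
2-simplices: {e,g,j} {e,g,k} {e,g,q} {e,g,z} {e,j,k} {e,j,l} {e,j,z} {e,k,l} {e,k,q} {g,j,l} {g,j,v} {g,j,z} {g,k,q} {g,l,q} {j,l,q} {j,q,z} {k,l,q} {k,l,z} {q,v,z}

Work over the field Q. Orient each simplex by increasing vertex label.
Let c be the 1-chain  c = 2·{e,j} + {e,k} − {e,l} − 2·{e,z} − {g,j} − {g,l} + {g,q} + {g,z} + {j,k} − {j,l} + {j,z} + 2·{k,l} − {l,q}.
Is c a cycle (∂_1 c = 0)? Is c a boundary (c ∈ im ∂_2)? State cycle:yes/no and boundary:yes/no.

n_0=8 n_1=27 n_2=19  [Q]
∂1: piv[eg,ej,ek,el,eq,ev,ez] rk=7  ker:gj,gk,gl,gq,gv,gz,jk,jl,jq,jv,jz,kl,kq,kv,kz,lq,lz,qv,qz,vz
∂2: piv[egj,egk,egq,egz,ejk,ejl,ejz,ekl,ekq,gjl,gjv,glq,jlq,jqz,klz,qvz] rk=16  ker:gjz,gkq,klq
∂1c = 0
c vs im∂2: reduces to 0 ⇒ boundary

cycle:yes boundary:yes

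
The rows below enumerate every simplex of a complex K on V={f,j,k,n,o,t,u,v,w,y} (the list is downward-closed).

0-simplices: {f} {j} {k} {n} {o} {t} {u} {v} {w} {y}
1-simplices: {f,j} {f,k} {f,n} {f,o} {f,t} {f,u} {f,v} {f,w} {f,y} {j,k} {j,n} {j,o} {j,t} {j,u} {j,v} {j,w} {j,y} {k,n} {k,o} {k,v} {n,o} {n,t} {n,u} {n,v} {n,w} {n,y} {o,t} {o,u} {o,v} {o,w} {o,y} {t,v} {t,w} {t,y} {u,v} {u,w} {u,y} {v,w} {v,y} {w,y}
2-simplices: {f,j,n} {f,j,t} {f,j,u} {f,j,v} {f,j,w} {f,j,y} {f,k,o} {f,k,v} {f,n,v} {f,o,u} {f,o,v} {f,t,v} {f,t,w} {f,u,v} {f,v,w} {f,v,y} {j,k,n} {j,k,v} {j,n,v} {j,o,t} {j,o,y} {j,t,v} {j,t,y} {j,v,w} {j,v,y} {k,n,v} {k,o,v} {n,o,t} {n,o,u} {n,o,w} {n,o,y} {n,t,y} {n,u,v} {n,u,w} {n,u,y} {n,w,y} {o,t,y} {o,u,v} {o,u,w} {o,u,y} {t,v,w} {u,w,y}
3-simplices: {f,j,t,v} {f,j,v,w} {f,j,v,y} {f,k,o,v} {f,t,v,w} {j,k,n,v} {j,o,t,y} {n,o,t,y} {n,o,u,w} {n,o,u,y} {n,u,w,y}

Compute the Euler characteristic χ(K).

n_0=10 n_1=40 n_2=42 n_3=11
χ=+10−40+42−11=1

χ(K)=1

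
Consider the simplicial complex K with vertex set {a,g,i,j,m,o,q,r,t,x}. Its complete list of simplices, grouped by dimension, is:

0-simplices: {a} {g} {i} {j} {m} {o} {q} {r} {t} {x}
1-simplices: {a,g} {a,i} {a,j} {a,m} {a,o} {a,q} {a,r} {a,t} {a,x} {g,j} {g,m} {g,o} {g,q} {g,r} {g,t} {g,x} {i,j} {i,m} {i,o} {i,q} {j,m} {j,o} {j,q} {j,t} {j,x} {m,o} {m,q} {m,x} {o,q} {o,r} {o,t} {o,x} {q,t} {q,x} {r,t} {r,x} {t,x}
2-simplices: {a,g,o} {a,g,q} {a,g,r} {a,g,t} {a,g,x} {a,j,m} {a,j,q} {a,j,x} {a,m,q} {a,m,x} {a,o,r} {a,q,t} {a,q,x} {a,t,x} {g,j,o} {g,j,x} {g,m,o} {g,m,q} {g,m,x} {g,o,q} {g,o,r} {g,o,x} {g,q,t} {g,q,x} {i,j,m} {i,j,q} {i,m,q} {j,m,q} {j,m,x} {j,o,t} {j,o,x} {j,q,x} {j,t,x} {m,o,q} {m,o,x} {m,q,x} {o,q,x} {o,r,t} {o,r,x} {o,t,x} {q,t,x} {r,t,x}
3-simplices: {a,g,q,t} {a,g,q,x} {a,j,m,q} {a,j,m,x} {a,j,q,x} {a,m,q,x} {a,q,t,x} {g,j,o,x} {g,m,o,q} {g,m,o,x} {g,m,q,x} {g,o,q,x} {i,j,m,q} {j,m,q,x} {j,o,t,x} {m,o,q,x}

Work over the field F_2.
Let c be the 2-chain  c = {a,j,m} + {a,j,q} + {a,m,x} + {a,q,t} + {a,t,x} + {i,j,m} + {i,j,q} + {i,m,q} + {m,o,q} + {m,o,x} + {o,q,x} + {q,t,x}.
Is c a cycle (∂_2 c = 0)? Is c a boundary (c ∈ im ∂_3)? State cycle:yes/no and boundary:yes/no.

n_0=10 n_1=37 n_2=42 n_3=16  [Z2]
∂1: piv[ag,ai,aj,am,ao,aq,ar,at,ax] rk=9  ker:gj,gm,go,gq,gr,gt,gx,ij,im,io,iq,jm,jo,jq,jt,jx,mo,mq,mx,oq,or,ot,ox,qt,qx,rt,rx,tx
∂2: piv[ago,agq,agr,agt,agx,ajm,ajq,ajx,amq,amx,aor,aqt,aqx,atx,gjo,gjx,gmo,gmq,goq,gox,ijm,ijq,jot,jtx,ort,orx] rk=26  ker:gmx,gor,gqt,gqx,imq,jmq,jmx,jox,jqx,moq,mox,mqx,oqx,otx,qtx,rtx
∂3: piv[agqt,agqx,ajmq,ajmx,ajqx,amqx,aqtx,gjox,gmoq,gmox,gmqx,goqx,ijmq,jotx] rk=14  ker:jmqx,moqx
∂2c = 0
c vs im∂3: reduces to 0 ⇒ boundary

cycle:yes boundary:yes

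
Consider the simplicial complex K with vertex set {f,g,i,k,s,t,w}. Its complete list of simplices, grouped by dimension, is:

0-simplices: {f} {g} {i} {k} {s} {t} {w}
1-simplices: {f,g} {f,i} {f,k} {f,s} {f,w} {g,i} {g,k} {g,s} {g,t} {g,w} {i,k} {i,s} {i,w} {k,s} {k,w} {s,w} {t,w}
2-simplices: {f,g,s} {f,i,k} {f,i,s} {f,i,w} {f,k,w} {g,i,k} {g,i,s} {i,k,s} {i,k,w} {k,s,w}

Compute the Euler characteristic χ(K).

χ(K)=0

n_0=7 n_1=17 n_2=10
χ=+7−17+10=0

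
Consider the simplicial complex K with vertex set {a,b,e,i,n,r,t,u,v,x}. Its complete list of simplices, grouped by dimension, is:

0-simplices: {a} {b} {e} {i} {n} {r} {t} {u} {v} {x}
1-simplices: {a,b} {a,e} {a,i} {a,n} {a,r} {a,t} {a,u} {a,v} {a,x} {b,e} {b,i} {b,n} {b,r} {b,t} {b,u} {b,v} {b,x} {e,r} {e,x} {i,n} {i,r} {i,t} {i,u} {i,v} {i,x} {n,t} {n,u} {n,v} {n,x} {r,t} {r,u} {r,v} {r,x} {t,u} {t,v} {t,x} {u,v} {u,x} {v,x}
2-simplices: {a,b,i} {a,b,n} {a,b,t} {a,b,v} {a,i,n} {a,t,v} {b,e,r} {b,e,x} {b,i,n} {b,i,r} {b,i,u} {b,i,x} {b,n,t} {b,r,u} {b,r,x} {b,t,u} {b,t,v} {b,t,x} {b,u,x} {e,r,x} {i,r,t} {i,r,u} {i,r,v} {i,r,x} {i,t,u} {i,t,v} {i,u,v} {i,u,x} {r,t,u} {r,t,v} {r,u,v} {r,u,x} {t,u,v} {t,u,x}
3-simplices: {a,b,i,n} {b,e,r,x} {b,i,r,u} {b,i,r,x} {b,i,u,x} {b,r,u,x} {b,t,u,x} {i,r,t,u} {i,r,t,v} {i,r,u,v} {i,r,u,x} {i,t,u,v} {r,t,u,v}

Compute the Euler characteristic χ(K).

χ(K)=-8

n_0=10 n_1=39 n_2=34 n_3=13
χ=+10−39+34−13=-8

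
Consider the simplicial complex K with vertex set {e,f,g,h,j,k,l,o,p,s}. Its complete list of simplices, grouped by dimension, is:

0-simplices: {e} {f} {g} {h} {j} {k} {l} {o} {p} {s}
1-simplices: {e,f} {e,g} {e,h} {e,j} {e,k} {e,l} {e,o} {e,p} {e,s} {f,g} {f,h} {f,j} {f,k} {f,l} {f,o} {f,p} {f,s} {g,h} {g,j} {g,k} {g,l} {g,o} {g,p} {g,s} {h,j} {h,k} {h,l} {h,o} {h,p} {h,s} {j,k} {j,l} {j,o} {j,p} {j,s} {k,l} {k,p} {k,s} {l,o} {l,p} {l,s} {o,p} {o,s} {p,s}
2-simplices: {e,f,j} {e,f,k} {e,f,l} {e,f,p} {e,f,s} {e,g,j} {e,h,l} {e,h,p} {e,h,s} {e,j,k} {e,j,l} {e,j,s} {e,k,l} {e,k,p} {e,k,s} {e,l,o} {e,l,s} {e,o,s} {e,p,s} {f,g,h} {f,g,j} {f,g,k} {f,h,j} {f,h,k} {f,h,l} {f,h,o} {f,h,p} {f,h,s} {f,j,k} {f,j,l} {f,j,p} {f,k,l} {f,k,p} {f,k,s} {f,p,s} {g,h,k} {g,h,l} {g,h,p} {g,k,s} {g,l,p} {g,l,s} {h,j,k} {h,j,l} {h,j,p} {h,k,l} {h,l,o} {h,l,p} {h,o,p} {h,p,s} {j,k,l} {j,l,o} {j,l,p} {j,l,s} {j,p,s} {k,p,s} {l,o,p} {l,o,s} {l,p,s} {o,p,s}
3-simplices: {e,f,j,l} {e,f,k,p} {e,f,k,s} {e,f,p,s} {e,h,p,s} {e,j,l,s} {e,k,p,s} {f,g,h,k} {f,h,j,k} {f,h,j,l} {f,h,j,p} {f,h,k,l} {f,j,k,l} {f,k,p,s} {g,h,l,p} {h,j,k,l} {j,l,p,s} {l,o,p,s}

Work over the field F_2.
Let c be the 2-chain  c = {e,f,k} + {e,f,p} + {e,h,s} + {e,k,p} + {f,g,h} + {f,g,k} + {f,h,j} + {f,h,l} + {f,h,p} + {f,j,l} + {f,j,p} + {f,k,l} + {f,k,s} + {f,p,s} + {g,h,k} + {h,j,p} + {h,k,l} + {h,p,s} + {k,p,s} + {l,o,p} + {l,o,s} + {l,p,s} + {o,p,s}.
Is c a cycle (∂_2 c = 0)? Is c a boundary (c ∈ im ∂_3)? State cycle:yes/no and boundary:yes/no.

n_0=10 n_1=44 n_2=59 n_3=18  [Z2]
∂1: piv[ef,eg,eh,ej,ek,el,eo,ep,es] rk=9  ker:fg,fh,fj,fk,fl,fo,fp,fs,gh,gj,gk,gl,go,gp,gs,hj,hk,hl,ho,hp,hs,jk,jl,jo,jp,js,kl,kp,ks,lo,lp,ls,op,os,ps
∂2: piv[efj,efk,efl,efp,efs,egj,ehl,ehp,ehs,ejk,ejl,ejs,ekl,ekp,eks,elo,els,eos,eps,fgh,fgj,fgk,fhj,fhk,fhl,fho,fjp,ghl,ghp,gks,glp,hlo,hop,jlo] rk=34  ker:fhp,fhs,fjk,fjl,fkl,fkp,fks,fps,ghk,gls,hjk,hjl,hjp,hkl,hlp,hps,jkl,jlp,jls,jps,kps,lop,los,lps,ops
∂3: piv[efjl,efkp,efks,efps,ehps,ejls,ekps,fghk,fhjk,fhjl,fhjp,fhkl,fjkl,ghlp,jlps,lops] rk=16  ker:fkps,hjkl
∂2c = {e,h} + {e,s} + {f,j} + {f,l} + {h,p} + {j,l} + {p,s}

cycle:no boundary:no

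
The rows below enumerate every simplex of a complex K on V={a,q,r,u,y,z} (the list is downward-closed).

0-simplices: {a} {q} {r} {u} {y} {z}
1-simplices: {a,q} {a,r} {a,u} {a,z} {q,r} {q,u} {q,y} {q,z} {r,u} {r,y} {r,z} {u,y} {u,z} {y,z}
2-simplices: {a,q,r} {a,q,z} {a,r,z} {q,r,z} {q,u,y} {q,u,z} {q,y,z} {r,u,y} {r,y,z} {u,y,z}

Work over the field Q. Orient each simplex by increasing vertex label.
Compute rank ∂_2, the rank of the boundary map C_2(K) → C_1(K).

n_0=6 n_1=14 n_2=10  [Q]
∂1: piv[aq,ar,au,az,qy] rk=5  ker:qr,qu,qz,ru,ry,rz,uy,uz,yz
∂2: piv[aqr,aqz,arz,quy,quz,qyz,ruy,ryz] rk=8  ker:qrz,uyz
rk∂_2=8

rank∂_2=8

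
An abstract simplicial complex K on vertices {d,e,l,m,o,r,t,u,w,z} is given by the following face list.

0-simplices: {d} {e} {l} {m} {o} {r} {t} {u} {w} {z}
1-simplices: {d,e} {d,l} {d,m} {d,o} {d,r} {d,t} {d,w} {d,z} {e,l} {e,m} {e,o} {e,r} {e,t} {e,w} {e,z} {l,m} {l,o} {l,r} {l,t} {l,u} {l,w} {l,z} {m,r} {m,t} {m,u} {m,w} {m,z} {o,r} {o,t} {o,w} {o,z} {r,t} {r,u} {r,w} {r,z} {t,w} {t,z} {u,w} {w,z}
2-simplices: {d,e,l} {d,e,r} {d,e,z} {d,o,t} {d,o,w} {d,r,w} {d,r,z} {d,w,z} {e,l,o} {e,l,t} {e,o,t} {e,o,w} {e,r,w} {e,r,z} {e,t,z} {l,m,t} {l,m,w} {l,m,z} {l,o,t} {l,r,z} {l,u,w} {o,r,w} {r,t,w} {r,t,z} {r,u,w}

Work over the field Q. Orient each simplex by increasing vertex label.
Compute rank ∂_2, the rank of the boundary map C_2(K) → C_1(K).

n_0=10 n_1=39 n_2=25  [Q]
∂1: piv[de,dl,dm,do,dr,dt,dw,dz,lu] rk=9  ker:el,em,eo,er,et,ew,ez,lm,lo,lr,lt,lw,lz,mr,mt,mu,mw,mz,or,ot,ow,oz,rt,ru,rw,rz,tw,tz,uw,wz
∂2: piv[del,der,dez,dot,dow,drw,drz,dwz,elo,elt,eot,eow,erw,etz,lmt,lmw,lmz,lrz,luw,orw,rtw,rtz,ruw] rk=23  ker:erz,lot
rk∂_2=23

rank∂_2=23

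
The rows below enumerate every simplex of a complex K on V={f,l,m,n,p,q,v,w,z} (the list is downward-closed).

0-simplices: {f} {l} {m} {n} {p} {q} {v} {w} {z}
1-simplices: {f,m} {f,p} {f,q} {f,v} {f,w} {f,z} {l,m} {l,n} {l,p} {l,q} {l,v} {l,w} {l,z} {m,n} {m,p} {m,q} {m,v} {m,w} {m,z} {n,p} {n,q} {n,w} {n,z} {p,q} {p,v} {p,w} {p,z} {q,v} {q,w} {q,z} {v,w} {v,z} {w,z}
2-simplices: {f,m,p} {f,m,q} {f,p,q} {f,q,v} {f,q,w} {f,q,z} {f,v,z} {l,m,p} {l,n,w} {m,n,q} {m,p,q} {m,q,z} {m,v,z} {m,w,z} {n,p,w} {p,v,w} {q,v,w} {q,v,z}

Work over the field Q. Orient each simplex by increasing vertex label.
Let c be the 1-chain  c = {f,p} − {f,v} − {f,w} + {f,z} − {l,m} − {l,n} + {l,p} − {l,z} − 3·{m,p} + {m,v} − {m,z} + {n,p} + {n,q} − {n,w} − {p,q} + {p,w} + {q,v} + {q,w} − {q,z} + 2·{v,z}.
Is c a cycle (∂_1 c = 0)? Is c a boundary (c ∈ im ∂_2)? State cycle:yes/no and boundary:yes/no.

cycle:no boundary:no

n_0=9 n_1=33 n_2=18  [Q]
∂1: piv[fm,fp,fq,fv,fw,fz,lm,ln] rk=8  ker:lp,lq,lv,lw,lz,mn,mp,mq,mv,mw,mz,np,nq,nw,nz,pq,pv,pw,pz,qv,qw,qz,vw,vz,wz
∂2: piv[fmp,fmq,fpq,fqv,fqw,fqz,fvz,lmp,lnw,mnq,mqz,mvz,mwz,npw,pvw,qvw] rk=16  ker:mpq,qvz
∂1c = 2·{l} + 2·{m} − 2·{n} − {q} − {v}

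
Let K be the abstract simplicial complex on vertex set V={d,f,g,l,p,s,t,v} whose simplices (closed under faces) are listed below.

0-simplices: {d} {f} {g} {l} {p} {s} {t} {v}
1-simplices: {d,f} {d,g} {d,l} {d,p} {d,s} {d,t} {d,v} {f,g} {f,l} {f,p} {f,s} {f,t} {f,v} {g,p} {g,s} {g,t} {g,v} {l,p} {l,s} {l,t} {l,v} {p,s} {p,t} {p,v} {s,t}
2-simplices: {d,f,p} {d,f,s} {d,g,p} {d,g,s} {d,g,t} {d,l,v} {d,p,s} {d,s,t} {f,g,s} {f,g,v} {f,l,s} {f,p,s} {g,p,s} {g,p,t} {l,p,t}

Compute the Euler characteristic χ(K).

χ(K)=-2

n_0=8 n_1=25 n_2=15
χ=+8−25+15=-2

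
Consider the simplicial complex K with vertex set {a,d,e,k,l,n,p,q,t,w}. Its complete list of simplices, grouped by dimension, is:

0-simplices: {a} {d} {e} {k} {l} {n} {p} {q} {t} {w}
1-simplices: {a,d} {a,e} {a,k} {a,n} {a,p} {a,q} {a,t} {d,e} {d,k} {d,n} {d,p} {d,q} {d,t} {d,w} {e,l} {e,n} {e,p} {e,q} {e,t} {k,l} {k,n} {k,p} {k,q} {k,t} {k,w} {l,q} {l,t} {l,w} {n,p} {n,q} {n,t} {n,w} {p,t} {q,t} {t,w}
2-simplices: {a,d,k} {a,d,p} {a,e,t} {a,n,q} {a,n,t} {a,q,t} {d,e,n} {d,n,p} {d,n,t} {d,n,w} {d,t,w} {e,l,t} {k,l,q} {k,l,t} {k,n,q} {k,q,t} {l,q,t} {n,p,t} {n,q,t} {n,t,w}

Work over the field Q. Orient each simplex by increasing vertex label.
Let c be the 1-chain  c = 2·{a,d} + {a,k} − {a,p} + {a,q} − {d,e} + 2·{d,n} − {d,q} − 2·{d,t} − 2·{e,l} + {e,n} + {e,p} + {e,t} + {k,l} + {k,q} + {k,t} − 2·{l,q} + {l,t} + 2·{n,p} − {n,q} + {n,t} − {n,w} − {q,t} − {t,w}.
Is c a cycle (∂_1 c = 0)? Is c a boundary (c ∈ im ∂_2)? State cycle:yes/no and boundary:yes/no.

cycle:no boundary:no

n_0=10 n_1=35 n_2=20  [Q]
∂1: piv[ad,ae,ak,an,ap,aq,at,dw,el] rk=9  ker:de,dk,dn,dp,dq,dt,en,ep,eq,et,kl,kn,kp,kq,kt,kw,lq,lt,lw,np,nq,nt,nw,pt,qt,tw
∂2: piv[adk,adp,aet,anq,ant,aqt,den,dnp,dnt,dnw,dtw,elt,klq,klt,knq,kqt,npt] rk=17  ker:lqt,nqt,ntw
∂1c = −3·{a} + 4·{d} − 2·{e} − 2·{k} + 2·{n} + 2·{p} − {q} + 2·{t} − 2·{w}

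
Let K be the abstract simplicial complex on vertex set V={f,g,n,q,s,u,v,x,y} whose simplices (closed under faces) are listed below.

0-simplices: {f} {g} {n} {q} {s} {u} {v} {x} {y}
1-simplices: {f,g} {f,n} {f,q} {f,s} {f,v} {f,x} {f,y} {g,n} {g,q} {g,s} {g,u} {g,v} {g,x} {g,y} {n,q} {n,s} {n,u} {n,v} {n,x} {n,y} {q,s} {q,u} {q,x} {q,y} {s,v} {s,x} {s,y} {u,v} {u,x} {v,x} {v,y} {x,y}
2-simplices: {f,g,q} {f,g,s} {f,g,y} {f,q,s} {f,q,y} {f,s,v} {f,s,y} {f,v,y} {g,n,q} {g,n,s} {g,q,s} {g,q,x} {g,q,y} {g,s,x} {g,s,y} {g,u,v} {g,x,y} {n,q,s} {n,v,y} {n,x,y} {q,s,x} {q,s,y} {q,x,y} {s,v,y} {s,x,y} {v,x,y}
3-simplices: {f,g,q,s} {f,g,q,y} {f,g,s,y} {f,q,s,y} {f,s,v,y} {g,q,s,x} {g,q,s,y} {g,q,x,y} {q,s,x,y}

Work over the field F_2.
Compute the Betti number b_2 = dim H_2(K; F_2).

b_2=1

n_0=9 n_1=32 n_2=26 n_3=9  [Z2]
∂1: piv[fg,fn,fq,fs,fv,fx,fy,gu] rk=8  ker:gn,gq,gs,gv,gx,gy,nq,ns,nu,nv,nx,ny,qs,qu,qx,qy,sv,sx,sy,uv,ux,vx,vy,xy
∂2: piv[fgq,fgs,fgy,fqs,fqy,fsv,fsy,fvy,gnq,gns,gqx,gsx,guv,gxy,nvy,nxy,vxy] rk=17  ker:gqs,gqy,gsy,nqs,qsx,qsy,qxy,svy,sxy
∂3: piv[fgqs,fgqy,fgsy,fqsy,fsvy,gqsx,gqxy,qsxy] rk=8  ker:gqsy
b_2=(26−17)−8=1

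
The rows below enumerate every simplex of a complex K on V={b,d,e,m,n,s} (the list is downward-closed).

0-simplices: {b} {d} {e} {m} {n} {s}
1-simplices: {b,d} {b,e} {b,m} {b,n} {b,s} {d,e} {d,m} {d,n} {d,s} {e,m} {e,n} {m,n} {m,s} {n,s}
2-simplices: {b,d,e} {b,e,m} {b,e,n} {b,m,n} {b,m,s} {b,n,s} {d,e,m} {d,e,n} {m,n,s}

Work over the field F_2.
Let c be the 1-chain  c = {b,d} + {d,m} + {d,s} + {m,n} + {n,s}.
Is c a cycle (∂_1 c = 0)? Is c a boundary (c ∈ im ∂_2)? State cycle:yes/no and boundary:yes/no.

n_0=6 n_1=14 n_2=9  [Z2]
∂1: piv[bd,be,bm,bn,bs] rk=5  ker:de,dm,dn,ds,em,en,mn,ms,ns
∂2: piv[bde,bem,ben,bmn,bms,bns,dem,den] rk=8  ker:mns
∂1c = {b} + {d}

cycle:no boundary:no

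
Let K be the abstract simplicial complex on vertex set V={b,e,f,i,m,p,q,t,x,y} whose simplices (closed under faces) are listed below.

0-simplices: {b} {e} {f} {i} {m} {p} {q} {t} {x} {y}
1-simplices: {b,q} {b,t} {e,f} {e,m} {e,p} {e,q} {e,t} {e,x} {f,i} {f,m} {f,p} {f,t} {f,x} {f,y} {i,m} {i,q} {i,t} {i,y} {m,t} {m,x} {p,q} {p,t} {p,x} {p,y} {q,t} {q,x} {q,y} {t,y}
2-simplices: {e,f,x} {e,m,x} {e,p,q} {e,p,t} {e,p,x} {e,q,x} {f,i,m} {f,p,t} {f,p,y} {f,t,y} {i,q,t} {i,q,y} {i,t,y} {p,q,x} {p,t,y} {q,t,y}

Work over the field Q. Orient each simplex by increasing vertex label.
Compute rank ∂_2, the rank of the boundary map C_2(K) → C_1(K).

rank∂_2=13

n_0=10 n_1=28 n_2=16  [Q]
∂1: piv[bq,bt,ef,em,ep,eq,ex,fi,fy] rk=9  ker:et,fm,fp,ft,fx,im,iq,it,iy,mt,mx,pq,pt,px,py,qt,qx,qy,ty
∂2: piv[efx,emx,epq,ept,epx,eqx,fim,fpt,fpy,fty,iqt,iqy,ity] rk=13  ker:pqx,pty,qty
rk∂_2=13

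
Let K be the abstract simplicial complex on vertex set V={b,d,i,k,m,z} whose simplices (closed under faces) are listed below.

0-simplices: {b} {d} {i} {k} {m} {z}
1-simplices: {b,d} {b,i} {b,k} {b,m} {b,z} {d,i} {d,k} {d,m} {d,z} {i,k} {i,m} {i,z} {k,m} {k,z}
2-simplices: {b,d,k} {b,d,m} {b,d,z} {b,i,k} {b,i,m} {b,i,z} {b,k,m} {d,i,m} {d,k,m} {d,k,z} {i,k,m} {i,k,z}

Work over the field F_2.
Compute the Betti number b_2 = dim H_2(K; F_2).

b_2=3

n_0=6 n_1=14 n_2=12  [Z2]
∂1: piv[bd,bi,bk,bm,bz] rk=5  ker:di,dk,dm,dz,ik,im,iz,km,kz
∂2: piv[bdk,bdm,bdz,bik,bim,biz,bkm,dim,dkz] rk=9  ker:dkm,ikm,ikz
b_2=(12−9)−0=3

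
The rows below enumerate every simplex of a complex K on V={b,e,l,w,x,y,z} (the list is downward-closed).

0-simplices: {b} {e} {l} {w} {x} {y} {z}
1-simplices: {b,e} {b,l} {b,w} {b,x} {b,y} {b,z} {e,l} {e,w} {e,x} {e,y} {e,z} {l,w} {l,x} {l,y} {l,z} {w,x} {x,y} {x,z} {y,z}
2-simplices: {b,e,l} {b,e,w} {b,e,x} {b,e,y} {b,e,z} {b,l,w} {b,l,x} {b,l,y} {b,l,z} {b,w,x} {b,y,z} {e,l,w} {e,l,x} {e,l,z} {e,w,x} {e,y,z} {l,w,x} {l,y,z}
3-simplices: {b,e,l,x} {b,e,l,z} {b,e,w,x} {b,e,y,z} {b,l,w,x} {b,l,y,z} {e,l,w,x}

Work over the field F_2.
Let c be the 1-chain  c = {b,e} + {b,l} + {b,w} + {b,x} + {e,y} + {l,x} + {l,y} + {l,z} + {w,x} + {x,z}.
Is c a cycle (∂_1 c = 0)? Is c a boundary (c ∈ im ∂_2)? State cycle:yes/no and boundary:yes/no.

cycle:yes boundary:no

n_0=7 n_1=19 n_2=18 n_3=7  [Z2]
∂1: piv[be,bl,bw,bx,by,bz] rk=6  ker:el,ew,ex,ey,ez,lw,lx,ly,lz,wx,xy,xz,yz
∂2: piv[bel,bew,bex,bey,bez,blw,blx,bly,blz,bwx,byz] rk=11  ker:elw,elx,elz,ewx,eyz,lwx,lyz
∂3: piv[belx,belz,bewx,beyz,blwx,blyz,elwx] rk=7
∂1c = 0
c vs im∂2: residual ≠ 0 ⇒ not boundary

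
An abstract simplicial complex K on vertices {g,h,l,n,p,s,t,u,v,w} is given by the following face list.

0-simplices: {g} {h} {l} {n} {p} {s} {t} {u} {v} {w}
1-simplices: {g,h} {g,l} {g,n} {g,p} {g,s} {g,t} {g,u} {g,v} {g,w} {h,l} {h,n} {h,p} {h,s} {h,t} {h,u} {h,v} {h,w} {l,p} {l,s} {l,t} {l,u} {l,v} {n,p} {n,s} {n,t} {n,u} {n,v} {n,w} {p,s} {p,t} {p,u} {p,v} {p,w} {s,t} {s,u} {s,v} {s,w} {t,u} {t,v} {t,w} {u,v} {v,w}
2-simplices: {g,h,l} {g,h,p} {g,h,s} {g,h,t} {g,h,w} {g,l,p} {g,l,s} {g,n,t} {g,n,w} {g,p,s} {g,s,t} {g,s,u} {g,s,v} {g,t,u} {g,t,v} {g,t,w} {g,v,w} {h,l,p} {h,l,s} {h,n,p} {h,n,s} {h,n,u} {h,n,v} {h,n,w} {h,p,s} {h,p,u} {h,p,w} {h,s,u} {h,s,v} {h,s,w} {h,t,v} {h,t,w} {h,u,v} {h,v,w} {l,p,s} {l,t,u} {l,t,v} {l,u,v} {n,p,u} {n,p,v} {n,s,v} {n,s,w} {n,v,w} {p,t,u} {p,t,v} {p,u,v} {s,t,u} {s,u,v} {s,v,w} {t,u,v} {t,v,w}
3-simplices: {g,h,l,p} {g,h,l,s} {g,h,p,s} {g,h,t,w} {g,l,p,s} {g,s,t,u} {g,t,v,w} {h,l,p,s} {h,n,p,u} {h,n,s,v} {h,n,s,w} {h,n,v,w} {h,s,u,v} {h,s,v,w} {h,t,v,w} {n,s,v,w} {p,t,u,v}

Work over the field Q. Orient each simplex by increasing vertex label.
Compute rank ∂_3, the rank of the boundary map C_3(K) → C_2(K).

rank∂_3=15

n_0=10 n_1=42 n_2=51 n_3=17  [Q]
∂1: piv[gh,gl,gn,gp,gs,gt,gu,gv,gw] rk=9  ker:hl,hn,hp,hs,ht,hu,hv,hw,lp,ls,lt,lu,lv,np,ns,nt,nu,nv,nw,ps,pt,pu,pv,pw,st,su,sv,sw,tu,tv,tw,uv,vw
∂2: piv[ghl,ghp,ghs,ght,ghw,glp,gls,gnt,gnw,gps,gst,gsu,gsv,gtu,gtv,gtw,gvw,hnp,hns,hnu,hnv,hnw,hpu,hpw,hsu,hsv,hsw,huv,ltu,ltv,npv,ptu] rk=32  ker:hlp,hls,hps,htv,htw,hvw,lps,luv,npu,nsv,nsw,nvw,ptv,puv,stu,suv,svw,tuv,tvw
∂3: piv[ghlp,ghls,ghps,ghtw,glps,gstu,gtvw,hnpu,hnsv,hnsw,hnvw,hsuv,hsvw,htvw,ptuv] rk=15  ker:hlps,nsvw
rk∂_3=15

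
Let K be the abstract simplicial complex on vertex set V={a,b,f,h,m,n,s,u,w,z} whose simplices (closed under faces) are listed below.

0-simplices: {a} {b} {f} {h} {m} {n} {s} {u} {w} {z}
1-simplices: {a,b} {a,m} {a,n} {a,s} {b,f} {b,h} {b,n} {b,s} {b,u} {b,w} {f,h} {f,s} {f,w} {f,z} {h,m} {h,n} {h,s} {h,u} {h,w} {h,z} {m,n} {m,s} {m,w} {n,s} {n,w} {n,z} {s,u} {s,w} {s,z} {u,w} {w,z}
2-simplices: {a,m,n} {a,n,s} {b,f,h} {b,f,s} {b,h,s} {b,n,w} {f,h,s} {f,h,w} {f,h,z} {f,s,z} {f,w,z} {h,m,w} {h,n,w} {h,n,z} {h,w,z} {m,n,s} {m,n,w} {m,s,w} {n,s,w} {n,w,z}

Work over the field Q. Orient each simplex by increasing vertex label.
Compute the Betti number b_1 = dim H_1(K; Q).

n_0=10 n_1=31 n_2=20  [Q]
∂1: piv[ab,am,an,as,bf,bh,bu,bw,fz] rk=9  ker:bn,bs,fh,fs,fw,hm,hn,hs,hu,hw,hz,mn,ms,mw,ns,nw,nz,su,sw,sz,uw,wz
∂2: piv[amn,ans,bfh,bfs,bhs,bnw,fhw,fhz,fsz,fwz,hmw,hnw,hnz,mns,mnw,msw] rk=16  ker:fhs,hwz,nsw,nwz
b_1=(31−9)−16=6

b_1=6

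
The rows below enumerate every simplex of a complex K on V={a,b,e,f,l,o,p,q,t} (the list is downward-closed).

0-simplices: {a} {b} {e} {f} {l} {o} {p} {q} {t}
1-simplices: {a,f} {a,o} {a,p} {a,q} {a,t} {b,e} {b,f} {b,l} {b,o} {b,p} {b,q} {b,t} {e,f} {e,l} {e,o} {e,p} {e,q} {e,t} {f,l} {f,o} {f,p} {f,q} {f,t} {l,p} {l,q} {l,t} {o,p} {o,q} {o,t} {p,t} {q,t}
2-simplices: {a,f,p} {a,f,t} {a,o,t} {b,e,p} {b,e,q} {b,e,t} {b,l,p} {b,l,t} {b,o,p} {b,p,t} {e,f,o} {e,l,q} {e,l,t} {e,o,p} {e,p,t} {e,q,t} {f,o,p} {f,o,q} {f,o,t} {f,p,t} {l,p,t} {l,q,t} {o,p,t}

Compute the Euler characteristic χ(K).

χ(K)=1

n_0=9 n_1=31 n_2=23
χ=+9−31+23=1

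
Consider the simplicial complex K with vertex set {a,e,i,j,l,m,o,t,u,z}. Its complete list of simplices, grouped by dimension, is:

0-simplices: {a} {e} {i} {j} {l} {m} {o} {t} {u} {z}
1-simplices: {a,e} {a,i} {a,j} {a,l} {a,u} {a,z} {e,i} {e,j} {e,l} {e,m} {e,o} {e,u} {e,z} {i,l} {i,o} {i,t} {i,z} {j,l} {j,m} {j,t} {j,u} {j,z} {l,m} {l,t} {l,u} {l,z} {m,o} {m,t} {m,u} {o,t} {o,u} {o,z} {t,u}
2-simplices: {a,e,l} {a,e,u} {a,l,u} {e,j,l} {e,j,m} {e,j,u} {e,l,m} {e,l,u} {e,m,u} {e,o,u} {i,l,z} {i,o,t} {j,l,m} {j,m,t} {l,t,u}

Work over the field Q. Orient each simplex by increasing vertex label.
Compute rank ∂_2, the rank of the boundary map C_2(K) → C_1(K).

n_0=10 n_1=33 n_2=15  [Q]
∂1: piv[ae,ai,aj,al,au,az,em,eo,it] rk=9  ker:ei,ej,el,eu,ez,il,io,iz,jl,jm,jt,ju,jz,lm,lt,lu,lz,mo,mt,mu,ot,ou,oz,tu
∂2: piv[ael,aeu,alu,ejl,ejm,eju,elm,emu,eou,ilz,iot,jmt,ltu] rk=13  ker:elu,jlm
rk∂_2=13

rank∂_2=13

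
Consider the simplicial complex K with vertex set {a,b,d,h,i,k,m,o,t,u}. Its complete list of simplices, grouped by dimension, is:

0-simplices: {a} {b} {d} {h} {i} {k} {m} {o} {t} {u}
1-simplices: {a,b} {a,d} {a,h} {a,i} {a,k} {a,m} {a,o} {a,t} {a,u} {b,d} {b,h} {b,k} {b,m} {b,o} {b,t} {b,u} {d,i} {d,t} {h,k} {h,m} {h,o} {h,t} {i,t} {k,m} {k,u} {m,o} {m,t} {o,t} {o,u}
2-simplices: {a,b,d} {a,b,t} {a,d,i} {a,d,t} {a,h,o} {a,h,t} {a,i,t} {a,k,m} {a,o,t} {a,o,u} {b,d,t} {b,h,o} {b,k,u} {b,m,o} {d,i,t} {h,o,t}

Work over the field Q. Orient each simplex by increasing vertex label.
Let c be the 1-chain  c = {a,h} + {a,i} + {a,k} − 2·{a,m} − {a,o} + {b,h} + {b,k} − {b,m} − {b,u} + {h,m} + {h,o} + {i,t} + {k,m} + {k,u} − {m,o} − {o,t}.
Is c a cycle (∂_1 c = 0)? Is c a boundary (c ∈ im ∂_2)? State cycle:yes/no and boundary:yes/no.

cycle:yes boundary:no

n_0=10 n_1=29 n_2=16  [Q]
∂1: piv[ab,ad,ah,ai,ak,am,ao,at,au] rk=9  ker:bd,bh,bk,bm,bo,bt,bu,di,dt,hk,hm,ho,ht,it,km,ku,mo,mt,ot,ou
∂2: piv[abd,abt,adi,adt,aho,aht,ait,akm,aot,aou,bho,bku,bmo] rk=13  ker:bdt,dit,hot
∂1c = 0
c vs im∂2: residual ≠ 0 ⇒ not boundary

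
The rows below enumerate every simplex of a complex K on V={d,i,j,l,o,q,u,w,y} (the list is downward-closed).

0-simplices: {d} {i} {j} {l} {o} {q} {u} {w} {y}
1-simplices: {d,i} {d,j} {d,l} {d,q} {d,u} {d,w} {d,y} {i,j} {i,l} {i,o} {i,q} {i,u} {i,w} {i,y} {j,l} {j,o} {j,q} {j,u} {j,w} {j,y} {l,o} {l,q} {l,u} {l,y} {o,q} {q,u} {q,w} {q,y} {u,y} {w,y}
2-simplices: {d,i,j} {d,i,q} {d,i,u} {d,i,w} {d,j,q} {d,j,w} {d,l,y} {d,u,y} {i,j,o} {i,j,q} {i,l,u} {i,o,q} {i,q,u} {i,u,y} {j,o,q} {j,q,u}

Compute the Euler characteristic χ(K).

χ(K)=-5

n_0=9 n_1=30 n_2=16
χ=+9−30+16=-5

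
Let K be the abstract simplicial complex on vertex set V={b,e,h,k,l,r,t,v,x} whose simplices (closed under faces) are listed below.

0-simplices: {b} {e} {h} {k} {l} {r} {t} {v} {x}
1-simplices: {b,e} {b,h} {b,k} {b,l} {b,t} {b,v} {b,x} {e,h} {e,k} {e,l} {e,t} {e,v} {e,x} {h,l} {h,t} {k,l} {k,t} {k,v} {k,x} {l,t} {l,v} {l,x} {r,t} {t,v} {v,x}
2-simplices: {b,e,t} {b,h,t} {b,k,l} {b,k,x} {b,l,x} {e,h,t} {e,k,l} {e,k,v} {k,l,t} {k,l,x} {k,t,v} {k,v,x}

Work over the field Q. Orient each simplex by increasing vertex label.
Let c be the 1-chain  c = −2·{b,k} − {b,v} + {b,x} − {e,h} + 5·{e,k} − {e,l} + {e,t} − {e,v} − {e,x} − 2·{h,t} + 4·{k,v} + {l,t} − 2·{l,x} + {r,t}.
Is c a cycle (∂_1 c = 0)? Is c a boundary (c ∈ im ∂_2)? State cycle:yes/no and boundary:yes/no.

cycle:no boundary:no

n_0=9 n_1=25 n_2=12  [Q]
∂1: piv[be,bh,bk,bl,bt,bv,bx,rt] rk=8  ker:eh,ek,el,et,ev,ex,hl,ht,kl,kt,kv,kx,lt,lv,lx,tv,vx
∂2: piv[bet,bht,bkl,bkx,blx,eht,ekl,ekv,klt,ktv,kvx] rk=11  ker:klx
∂1c = 2·{b} − 2·{e} + {h} − {k} − {r} + {t} + 2·{v} − 2·{x}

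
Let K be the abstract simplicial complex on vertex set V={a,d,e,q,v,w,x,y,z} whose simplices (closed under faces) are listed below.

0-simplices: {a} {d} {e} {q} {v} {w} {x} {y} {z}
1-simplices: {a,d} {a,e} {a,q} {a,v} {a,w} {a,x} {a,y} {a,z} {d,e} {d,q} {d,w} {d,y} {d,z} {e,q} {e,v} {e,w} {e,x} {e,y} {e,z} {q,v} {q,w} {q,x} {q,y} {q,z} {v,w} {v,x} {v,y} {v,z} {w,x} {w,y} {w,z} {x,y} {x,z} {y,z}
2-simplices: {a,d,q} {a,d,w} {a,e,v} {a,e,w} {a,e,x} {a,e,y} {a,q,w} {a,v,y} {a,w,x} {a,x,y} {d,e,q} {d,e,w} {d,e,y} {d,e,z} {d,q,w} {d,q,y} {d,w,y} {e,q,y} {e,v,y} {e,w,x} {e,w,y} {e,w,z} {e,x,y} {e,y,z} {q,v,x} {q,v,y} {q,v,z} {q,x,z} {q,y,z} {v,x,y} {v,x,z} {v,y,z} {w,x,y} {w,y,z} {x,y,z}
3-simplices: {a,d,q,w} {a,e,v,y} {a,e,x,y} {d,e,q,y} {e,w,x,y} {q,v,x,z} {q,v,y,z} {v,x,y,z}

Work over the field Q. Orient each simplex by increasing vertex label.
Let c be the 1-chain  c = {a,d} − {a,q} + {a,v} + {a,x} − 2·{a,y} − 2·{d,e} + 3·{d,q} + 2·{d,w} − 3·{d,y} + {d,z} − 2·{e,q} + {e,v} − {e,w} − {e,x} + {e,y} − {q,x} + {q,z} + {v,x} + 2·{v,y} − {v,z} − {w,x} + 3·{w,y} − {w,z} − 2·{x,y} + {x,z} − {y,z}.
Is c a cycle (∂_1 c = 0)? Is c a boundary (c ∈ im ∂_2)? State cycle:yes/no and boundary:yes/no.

cycle:yes boundary:yes

n_0=9 n_1=34 n_2=35 n_3=8  [Q]
∂1: piv[ad,ae,aq,av,aw,ax,ay,az] rk=8  ker:de,dq,dw,dy,dz,eq,ev,ew,ex,ey,ez,qv,qw,qx,qy,qz,vw,vx,vy,vz,wx,wy,wz,xy,xz,yz
∂2: piv[adq,adw,aev,aew,aex,aey,aqw,avy,awx,axy,deq,dew,dey,dez,dqy,dwy,ewz,eyz,qvx,qvy,qvz,qxz,qyz,vxy] rk=24  ker:dqw,eqy,evy,ewx,ewy,exy,vxz,vyz,wxy,wyz,xyz
∂3: piv[adqw,aevy,aexy,deqy,ewxy,qvxz,qvyz,vxyz] rk=8
∂1c = 0
c vs im∂2: reduces to 0 ⇒ boundary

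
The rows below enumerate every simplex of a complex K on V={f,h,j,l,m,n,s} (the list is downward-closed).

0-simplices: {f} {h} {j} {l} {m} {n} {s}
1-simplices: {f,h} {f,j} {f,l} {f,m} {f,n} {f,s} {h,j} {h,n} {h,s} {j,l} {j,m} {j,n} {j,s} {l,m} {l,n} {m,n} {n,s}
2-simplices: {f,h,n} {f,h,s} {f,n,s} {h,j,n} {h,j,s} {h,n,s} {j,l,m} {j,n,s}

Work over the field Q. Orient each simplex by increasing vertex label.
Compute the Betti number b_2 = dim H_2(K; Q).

b_2=2

n_0=7 n_1=17 n_2=8  [Q]
∂1: piv[fh,fj,fl,fm,fn,fs] rk=6  ker:hj,hn,hs,jl,jm,jn,js,lm,ln,mn,ns
∂2: piv[fhn,fhs,fns,hjn,hjs,jlm] rk=6  ker:hns,jns
b_2=(8−6)−0=2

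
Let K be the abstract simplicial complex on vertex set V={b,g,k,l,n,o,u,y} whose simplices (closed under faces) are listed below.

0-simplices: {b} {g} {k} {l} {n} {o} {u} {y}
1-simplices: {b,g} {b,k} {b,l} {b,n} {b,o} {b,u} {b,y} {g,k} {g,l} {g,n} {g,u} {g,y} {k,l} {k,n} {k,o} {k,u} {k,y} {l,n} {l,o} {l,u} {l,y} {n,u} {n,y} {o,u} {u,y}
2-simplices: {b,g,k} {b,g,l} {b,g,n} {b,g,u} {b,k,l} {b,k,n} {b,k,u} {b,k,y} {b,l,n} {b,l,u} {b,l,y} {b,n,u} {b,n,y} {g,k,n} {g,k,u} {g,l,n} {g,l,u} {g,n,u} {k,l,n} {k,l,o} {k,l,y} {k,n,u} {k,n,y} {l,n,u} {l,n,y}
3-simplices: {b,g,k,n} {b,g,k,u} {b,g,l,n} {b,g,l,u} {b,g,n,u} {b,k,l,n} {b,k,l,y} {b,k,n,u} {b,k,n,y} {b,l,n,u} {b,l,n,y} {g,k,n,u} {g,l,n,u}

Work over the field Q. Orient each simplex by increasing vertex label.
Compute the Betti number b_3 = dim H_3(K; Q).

n_0=8 n_1=25 n_2=25 n_3=13  [Q]
∂1: piv[bg,bk,bl,bn,bo,bu,by] rk=7  ker:gk,gl,gn,gu,gy,kl,kn,ko,ku,ky,ln,lo,lu,ly,nu,ny,ou,uy
∂2: piv[bgk,bgl,bgn,bgu,bkl,bkn,bku,bky,bln,blu,bly,bnu,bny,klo] rk=14  ker:gkn,gku,gln,glu,gnu,kln,kly,knu,kny,lnu,lny
∂3: piv[bgkn,bgku,bgln,bglu,bgnu,bkln,bkly,bknu,bkny,blnu,blny] rk=11  ker:gknu,glnu
b_3=(13−11)−0=2

b_3=2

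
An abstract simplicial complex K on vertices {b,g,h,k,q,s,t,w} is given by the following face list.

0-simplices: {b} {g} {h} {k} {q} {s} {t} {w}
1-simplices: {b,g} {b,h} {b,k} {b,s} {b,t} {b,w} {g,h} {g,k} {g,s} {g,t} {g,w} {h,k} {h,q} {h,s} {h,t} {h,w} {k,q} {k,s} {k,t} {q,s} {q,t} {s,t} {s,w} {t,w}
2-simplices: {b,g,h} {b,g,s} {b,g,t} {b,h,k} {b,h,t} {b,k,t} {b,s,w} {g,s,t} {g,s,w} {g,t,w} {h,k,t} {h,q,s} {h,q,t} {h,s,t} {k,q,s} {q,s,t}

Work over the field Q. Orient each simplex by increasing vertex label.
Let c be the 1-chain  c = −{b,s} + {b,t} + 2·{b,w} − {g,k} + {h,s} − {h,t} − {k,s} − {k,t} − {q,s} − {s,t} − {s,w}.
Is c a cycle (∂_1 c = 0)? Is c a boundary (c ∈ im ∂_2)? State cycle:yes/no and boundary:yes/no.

n_0=8 n_1=24 n_2=16  [Q]
∂1: piv[bg,bh,bk,bs,bt,bw,hq] rk=7  ker:gh,gk,gs,gt,gw,hk,hs,ht,hw,kq,ks,kt,qs,qt,st,sw,tw
∂2: piv[bgh,bgs,bgt,bhk,bht,bkt,bsw,gst,gsw,gtw,hqs,hqt,hst,kqs] rk=14  ker:hkt,qst
∂1c = −2·{b} + {g} + {k} + {q} − 2·{t} + {w}

cycle:no boundary:no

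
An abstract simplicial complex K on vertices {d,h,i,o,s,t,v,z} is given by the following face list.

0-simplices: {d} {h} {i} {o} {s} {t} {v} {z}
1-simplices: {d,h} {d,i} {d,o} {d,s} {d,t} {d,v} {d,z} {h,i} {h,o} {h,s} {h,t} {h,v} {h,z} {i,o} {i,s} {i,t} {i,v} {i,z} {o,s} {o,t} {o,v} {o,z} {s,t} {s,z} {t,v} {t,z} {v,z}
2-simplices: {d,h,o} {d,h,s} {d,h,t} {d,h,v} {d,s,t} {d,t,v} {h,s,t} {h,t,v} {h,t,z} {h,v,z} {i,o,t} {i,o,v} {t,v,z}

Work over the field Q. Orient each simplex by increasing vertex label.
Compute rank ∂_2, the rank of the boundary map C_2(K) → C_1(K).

rank∂_2=10

n_0=8 n_1=27 n_2=13  [Q]
∂1: piv[dh,di,do,ds,dt,dv,dz] rk=7  ker:hi,ho,hs,ht,hv,hz,io,is,it,iv,iz,os,ot,ov,oz,st,sz,tv,tz,vz
∂2: piv[dho,dhs,dht,dhv,dst,dtv,htz,hvz,iot,iov] rk=10  ker:hst,htv,tvz
rk∂_2=10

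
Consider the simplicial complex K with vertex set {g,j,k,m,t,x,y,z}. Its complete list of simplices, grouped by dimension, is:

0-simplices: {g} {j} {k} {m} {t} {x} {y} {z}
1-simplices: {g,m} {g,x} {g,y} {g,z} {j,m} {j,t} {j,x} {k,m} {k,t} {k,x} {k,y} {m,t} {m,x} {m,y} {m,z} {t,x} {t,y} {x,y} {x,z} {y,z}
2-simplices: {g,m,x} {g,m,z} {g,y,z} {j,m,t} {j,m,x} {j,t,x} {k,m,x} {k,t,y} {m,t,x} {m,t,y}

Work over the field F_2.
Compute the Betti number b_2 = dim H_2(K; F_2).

b_2=1

n_0=8 n_1=20 n_2=10  [Z2]
∂1: piv[gm,gx,gy,gz,jm,jt,km] rk=7  ker:jx,kt,kx,ky,mt,mx,my,mz,tx,ty,xy,xz,yz
∂2: piv[gmx,gmz,gyz,jmt,jmx,jtx,kmx,kty,mty] rk=9  ker:mtx
b_2=(10−9)−0=1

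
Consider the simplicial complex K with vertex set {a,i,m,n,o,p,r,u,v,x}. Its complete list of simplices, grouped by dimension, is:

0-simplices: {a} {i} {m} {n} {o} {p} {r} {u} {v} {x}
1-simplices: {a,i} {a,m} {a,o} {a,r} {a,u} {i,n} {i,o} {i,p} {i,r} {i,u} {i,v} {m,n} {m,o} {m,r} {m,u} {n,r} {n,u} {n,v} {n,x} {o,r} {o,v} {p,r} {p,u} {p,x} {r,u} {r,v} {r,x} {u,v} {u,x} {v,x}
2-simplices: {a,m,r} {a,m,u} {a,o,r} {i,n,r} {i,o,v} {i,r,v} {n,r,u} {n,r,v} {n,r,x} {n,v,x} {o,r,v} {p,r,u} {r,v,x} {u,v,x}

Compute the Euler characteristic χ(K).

n_0=10 n_1=30 n_2=14
χ=+10−30+14=-6

χ(K)=-6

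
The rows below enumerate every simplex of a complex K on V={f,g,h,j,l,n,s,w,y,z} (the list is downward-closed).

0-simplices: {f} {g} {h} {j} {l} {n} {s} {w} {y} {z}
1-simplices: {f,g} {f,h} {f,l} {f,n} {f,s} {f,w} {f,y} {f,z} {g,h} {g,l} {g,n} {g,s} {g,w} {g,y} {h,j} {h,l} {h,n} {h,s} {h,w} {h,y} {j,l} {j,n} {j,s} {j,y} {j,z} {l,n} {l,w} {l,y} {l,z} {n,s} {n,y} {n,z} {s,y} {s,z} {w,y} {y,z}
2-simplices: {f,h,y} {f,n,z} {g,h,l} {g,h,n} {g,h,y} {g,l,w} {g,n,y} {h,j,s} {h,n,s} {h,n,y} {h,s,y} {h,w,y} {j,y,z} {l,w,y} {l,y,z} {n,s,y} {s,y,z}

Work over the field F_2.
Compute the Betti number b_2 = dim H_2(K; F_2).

n_0=10 n_1=36 n_2=17  [Z2]
∂1: piv[fg,fh,fl,fn,fs,fw,fy,fz,hj] rk=9  ker:gh,gl,gn,gs,gw,gy,hl,hn,hs,hw,hy,jl,jn,js,jy,jz,ln,lw,ly,lz,ns,ny,nz,sy,sz,wy,yz
∂2: piv[fhy,fnz,ghl,ghn,ghy,glw,gny,hjs,hns,hsy,hwy,jyz,lwy,lyz,syz] rk=15  ker:hny,nsy
b_2=(17−15)−0=2

b_2=2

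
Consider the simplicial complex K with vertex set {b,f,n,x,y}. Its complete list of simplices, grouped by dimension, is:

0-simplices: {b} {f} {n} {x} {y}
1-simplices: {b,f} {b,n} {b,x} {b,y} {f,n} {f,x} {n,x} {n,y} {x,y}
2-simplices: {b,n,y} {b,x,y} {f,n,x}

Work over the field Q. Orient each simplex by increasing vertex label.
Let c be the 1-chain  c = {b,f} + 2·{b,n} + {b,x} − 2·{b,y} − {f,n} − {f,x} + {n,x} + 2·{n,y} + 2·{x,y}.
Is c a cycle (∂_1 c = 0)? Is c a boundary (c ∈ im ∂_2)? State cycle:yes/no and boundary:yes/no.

n_0=5 n_1=9 n_2=3  [Q]
∂1: piv[bf,bn,bx,by] rk=4  ker:fn,fx,nx,ny,xy
∂2: piv[bny,bxy,fnx] rk=3
∂1c = −2·{b} + 3·{f} − 2·{n} − {x} + 2·{y}

cycle:no boundary:no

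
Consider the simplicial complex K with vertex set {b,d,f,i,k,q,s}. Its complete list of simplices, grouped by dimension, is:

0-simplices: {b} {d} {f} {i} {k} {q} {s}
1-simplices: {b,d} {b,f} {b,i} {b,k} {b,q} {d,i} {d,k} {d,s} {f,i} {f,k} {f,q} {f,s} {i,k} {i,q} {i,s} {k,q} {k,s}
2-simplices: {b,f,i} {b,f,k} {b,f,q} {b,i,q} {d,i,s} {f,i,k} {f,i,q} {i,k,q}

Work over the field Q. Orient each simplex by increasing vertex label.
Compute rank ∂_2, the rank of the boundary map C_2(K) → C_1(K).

n_0=7 n_1=17 n_2=8  [Q]
∂1: piv[bd,bf,bi,bk,bq,ds] rk=6  ker:di,dk,fi,fk,fq,fs,ik,iq,is,kq,ks
∂2: piv[bfi,bfk,bfq,biq,dis,fik,ikq] rk=7  ker:fiq
rk∂_2=7

rank∂_2=7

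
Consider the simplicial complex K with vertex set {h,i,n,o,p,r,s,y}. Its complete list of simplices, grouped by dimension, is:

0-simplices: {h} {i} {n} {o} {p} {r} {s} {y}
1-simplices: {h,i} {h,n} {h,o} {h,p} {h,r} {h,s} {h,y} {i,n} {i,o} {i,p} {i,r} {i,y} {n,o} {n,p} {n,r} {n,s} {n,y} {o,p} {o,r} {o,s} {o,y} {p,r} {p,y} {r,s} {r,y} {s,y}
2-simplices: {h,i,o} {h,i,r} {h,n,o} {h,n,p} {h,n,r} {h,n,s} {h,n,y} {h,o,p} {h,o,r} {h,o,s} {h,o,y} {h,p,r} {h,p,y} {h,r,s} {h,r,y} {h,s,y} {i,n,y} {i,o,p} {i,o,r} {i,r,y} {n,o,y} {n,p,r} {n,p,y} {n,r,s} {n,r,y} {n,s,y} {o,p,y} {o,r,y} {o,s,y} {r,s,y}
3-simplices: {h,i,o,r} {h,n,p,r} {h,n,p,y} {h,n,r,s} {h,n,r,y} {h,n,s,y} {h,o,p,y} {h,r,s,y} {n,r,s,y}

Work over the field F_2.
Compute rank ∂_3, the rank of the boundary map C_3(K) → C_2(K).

rank∂_3=8

n_0=8 n_1=26 n_2=30 n_3=9  [Z2]
∂1: piv[hi,hn,ho,hp,hr,hs,hy] rk=7  ker:in,io,ip,ir,iy,no,np,nr,ns,ny,op,or,os,oy,pr,py,rs,ry,sy
∂2: piv[hio,hir,hno,hnp,hnr,hns,hny,hop,hor,hos,hoy,hpr,hpy,hrs,hry,hsy,iny,iop,iry] rk=19  ker:ior,noy,npr,npy,nrs,nry,nsy,opy,ory,osy,rsy
∂3: piv[hior,hnpr,hnpy,hnrs,hnry,hnsy,hopy,hrsy] rk=8  ker:nrsy
rk∂_3=8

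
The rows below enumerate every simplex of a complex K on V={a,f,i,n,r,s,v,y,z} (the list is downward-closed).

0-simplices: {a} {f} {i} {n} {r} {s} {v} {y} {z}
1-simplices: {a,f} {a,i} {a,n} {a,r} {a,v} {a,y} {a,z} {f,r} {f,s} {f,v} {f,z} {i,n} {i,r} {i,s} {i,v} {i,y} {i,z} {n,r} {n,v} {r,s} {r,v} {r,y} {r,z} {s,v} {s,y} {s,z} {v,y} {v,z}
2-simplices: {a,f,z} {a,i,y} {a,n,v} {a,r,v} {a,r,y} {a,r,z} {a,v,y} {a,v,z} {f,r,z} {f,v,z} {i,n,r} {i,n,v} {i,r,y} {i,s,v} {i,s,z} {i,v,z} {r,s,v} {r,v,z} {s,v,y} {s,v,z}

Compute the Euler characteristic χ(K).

n_0=9 n_1=28 n_2=20
χ=+9−28+20=1

χ(K)=1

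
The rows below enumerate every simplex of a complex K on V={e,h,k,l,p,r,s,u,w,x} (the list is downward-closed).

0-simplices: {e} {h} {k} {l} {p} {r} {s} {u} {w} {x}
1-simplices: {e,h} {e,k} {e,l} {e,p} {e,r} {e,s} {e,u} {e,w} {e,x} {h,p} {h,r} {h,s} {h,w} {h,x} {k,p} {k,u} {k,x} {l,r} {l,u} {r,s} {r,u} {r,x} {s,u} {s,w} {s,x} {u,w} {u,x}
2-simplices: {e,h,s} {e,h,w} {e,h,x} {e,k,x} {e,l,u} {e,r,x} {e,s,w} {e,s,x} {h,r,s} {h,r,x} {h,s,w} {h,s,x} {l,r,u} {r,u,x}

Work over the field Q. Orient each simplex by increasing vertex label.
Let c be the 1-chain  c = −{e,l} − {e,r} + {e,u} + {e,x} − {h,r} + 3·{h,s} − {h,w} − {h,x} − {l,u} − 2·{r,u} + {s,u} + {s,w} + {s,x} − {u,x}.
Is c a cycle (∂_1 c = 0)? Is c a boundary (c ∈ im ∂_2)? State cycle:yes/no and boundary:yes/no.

n_0=10 n_1=27 n_2=14  [Q]
∂1: piv[eh,ek,el,ep,er,es,eu,ew,ex] rk=9  ker:hp,hr,hs,hw,hx,kp,ku,kx,lr,lu,rs,ru,rx,su,sw,sx,uw,ux
∂2: piv[ehs,ehw,ehx,ekx,elu,erx,esw,esx,hrs,hrx,lru,rux] rk=12  ker:hsw,hsx
∂1c = 0
c vs im∂2: residual ≠ 0 ⇒ not boundary

cycle:yes boundary:no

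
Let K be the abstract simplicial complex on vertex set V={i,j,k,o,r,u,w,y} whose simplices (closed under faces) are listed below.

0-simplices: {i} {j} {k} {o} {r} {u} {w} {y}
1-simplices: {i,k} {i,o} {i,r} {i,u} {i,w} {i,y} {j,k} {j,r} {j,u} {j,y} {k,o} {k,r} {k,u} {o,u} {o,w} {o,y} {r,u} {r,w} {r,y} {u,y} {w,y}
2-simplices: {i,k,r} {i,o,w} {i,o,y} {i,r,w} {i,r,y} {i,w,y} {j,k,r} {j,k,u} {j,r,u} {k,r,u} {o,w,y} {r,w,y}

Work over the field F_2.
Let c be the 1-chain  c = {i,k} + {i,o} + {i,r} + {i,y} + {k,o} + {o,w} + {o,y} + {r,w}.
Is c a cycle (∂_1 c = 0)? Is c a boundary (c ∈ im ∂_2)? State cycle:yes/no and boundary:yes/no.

cycle:yes boundary:no

n_0=8 n_1=21 n_2=12  [Z2]
∂1: piv[ik,io,ir,iu,iw,iy,jk] rk=7  ker:jr,ju,jy,ko,kr,ku,ou,ow,oy,ru,rw,ry,uy,wy
∂2: piv[ikr,iow,ioy,irw,iry,iwy,jkr,jku,jru] rk=9  ker:kru,owy,rwy
∂1c = 0
c vs im∂2: residual ≠ 0 ⇒ not boundary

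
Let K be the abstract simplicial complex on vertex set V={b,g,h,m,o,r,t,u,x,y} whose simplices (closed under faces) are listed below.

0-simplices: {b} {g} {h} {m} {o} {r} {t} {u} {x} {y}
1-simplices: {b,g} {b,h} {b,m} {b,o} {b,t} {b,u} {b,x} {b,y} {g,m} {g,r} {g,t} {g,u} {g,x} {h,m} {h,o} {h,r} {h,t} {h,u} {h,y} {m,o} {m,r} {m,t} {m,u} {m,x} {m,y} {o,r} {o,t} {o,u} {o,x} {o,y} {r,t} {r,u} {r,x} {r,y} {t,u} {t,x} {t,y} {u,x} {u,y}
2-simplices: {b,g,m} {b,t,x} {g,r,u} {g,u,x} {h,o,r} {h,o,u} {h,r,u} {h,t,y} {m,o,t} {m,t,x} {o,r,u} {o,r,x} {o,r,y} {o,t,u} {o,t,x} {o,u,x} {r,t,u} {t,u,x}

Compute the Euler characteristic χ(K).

n_0=10 n_1=39 n_2=18
χ=+10−39+18=-11

χ(K)=-11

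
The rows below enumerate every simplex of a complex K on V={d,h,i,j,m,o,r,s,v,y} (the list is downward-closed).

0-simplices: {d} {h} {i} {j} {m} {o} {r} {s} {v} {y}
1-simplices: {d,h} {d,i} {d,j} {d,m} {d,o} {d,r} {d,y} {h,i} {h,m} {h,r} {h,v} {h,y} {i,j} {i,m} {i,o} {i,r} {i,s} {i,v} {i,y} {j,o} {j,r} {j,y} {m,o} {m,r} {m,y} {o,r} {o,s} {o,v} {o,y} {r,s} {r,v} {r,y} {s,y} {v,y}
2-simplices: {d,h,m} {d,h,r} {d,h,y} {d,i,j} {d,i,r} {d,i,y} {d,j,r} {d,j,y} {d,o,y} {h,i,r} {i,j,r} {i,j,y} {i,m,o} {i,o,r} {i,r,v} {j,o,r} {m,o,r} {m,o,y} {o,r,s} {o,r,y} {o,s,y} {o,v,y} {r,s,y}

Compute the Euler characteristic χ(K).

χ(K)=-1

n_0=10 n_1=34 n_2=23
χ=+10−34+23=-1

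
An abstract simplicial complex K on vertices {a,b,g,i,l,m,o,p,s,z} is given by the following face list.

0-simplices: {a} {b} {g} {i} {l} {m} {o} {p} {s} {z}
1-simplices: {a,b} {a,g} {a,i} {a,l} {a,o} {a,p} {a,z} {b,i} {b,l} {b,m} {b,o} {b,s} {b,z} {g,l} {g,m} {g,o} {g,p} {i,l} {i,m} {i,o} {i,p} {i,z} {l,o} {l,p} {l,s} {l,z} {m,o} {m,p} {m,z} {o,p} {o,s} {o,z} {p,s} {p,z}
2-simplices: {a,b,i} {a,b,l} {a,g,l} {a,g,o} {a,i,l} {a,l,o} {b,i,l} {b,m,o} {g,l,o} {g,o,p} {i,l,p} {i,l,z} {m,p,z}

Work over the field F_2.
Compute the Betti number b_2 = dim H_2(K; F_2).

n_0=10 n_1=34 n_2=13  [Z2]
∂1: piv[ab,ag,ai,al,ao,ap,az,bm,bs] rk=9  ker:bi,bl,bo,bz,gl,gm,go,gp,il,im,io,ip,iz,lo,lp,ls,lz,mo,mp,mz,op,os,oz,ps,pz
∂2: piv[abi,abl,agl,ago,ail,alo,bmo,gop,ilp,ilz,mpz] rk=11  ker:bil,glo
b_2=(13−11)−0=2

b_2=2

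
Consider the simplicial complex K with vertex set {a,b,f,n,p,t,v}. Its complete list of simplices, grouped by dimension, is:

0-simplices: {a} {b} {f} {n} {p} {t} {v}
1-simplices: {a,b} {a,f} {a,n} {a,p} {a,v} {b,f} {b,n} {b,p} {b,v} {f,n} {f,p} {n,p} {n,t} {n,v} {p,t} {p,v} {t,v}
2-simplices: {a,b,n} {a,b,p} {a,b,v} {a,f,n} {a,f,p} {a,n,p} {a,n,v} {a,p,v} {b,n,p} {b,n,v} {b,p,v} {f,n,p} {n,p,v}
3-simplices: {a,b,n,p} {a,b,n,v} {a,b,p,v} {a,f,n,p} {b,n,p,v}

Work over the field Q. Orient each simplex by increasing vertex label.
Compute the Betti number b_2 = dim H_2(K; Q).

n_0=7 n_1=17 n_2=13 n_3=5  [Q]
∂1: piv[ab,af,an,ap,av,nt] rk=6  ker:bf,bn,bp,bv,fn,fp,np,nv,pt,pv,tv
∂2: piv[abn,abp,abv,afn,afp,anp,anv,apv] rk=8  ker:bnp,bnv,bpv,fnp,npv
∂3: piv[abnp,abnv,abpv,afnp,bnpv] rk=5
b_2=(13−8)−5=0

b_2=0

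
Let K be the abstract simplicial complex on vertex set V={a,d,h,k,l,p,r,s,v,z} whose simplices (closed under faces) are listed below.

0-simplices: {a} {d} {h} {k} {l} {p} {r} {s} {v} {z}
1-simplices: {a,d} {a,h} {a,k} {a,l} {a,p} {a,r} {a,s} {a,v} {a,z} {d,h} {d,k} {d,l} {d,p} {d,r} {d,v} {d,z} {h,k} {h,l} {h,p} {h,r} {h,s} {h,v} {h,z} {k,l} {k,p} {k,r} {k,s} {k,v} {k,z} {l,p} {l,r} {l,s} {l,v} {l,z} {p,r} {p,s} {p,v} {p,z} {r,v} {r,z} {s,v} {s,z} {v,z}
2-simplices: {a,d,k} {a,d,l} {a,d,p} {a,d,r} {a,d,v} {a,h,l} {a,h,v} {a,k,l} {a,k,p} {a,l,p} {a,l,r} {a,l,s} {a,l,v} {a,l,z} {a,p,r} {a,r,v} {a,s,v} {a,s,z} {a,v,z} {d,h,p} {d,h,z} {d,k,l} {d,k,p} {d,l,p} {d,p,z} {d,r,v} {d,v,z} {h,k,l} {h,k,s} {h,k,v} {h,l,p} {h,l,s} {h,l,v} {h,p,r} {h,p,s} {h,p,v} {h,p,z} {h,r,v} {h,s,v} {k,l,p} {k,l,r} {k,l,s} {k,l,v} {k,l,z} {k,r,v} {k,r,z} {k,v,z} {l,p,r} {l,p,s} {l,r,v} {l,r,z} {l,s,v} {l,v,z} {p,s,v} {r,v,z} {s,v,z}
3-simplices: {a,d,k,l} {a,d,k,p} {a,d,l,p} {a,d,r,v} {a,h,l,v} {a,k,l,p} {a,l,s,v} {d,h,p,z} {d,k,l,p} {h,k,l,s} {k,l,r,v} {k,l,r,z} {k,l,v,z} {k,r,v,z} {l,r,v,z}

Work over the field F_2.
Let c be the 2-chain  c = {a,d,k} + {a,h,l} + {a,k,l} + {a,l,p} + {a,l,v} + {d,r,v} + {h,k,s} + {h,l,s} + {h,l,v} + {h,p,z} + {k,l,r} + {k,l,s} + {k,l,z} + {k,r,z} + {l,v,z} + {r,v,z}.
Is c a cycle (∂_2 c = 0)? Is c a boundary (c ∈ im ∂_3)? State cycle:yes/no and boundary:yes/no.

n_0=10 n_1=43 n_2=56 n_3=15  [Z2]
∂1: piv[ad,ah,ak,al,ap,ar,as,av,az] rk=9  ker:dh,dk,dl,dp,dr,dv,dz,hk,hl,hp,hr,hs,hv,hz,kl,kp,kr,ks,kv,kz,lp,lr,ls,lv,lz,pr,ps,pv,pz,rv,rz,sv,sz,vz
∂2: piv[adk,adl,adp,adr,adv,ahl,ahv,akl,akp,alp,alr,als,alv,alz,apr,arv,asv,asz,avz,dhp,dhz,dpz,dvz,hkl,hks,hkv,hlp,hls,hpr,hps,hpv,klr,klz,krz] rk=34  ker:dkl,dkp,dlp,drv,hlv,hpz,hrv,hsv,klp,kls,klv,krv,kvz,lpr,lps,lrv,lrz,lsv,lvz,psv,rvz,svz
∂3: piv[adkl,adkp,adlp,adrv,ahlv,aklp,alsv,dhpz,hkls,klrv,klrz,klvz,krvz] rk=13  ker:dklp,lrvz
∂2c = {a,d} + {a,h} + {a,p} + {a,v} + {d,k} + {d,r} + {d,v} + {h,k} + {h,l} + {h,p} + {h,v} + {h,z} + {l,p} + {l,r} + {l,v} + {p,z}

cycle:no boundary:no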